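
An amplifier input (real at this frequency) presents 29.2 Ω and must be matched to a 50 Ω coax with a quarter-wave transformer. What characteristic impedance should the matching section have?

Z_qwt ≈ 38.2 Ω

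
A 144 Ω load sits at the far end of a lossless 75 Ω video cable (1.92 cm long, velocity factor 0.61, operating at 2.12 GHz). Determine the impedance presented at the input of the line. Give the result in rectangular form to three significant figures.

Z_in ≈ 39.9 − j9.49 Ω

λ = v/f = 0.61·c / 2.12 GHz = 0.0863 m
βl = 2π·l/λ = 2π × 0.222 = 80.1°
tan(βl) = tan(80.1°) = 5.71
Z_in = Z_0·(Z_L + jZ_0·tanβl)/(Z_0 + jZ_L·tanβl)
     = 75·(144 + j429)/(75 + j823)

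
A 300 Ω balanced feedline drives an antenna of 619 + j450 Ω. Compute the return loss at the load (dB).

Γ = (319 + j450)/(919 + j450), |Γ| = 0.539
RL = −20·log₁₀|Γ| = −20·log₁₀(0.539)

RL ≈ 5.37 dB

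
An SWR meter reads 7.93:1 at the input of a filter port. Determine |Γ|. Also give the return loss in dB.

|Γ| ≈ 0.776; return loss ≈ 2.2 dB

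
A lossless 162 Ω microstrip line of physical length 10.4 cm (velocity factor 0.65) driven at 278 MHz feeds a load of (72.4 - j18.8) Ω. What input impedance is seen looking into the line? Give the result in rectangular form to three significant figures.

Z_in ≈ 120 + j110 Ω

λ = v/f = 0.65·c / 278 MHz = 0.701 m
βl = 2π·l/λ = 2π × 0.148 = 53.4°
tan(βl) = tan(53.4°) = 1.35
Z_in = Z_0·(Z_L + jZ_0·tanβl)/(Z_0 + jZ_L·tanβl)
     = 162·(72.4 + j199)/(187 + j97.4)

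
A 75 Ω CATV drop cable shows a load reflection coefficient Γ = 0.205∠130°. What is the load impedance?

Z_L ≈ 55 + j18 Ω

Z_L = Z_0·(1 + Γ)/(1 − Γ) = 75·(0.868 + j0.157)/(1.13 − j0.157)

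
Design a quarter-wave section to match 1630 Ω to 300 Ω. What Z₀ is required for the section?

Z_qwt = √(Z_0·R_L) = √(300 × 1630) = √489000

Z_qwt ≈ 699 Ω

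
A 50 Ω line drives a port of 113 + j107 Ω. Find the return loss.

RL ≈ 3.92 dB

Γ = (63 + j107)/(163 + j107), |Γ| = 0.637
RL = −20·log₁₀|Γ| = −20·log₁₀(0.637)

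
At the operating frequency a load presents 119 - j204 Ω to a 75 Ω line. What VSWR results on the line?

VSWR ≈ 6.73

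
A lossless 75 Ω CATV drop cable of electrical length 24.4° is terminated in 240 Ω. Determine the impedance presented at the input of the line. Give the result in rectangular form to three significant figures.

Z_in ≈ 93.1 − j101 Ω

tan(βl) = tan(24.4°) = 0.454
Z_in = Z_0·(Z_L + jZ_0·tanβl)/(Z_0 + jZ_L·tanβl)
     = 75·(240 + j34)/(75 + j109)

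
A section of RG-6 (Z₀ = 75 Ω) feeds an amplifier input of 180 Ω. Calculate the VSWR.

VSWR ≈ 2.4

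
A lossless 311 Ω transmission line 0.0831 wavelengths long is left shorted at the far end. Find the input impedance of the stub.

Z_in ≈ +j179 Ω

βl = 2π × 0.0831 = 29.9°
tan(βl) = 0.575
For a shorted stub, Z_in = jZ_0·tan(βl)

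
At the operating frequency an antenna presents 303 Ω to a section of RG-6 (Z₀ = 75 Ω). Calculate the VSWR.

VSWR ≈ 4.04

Γ = (303 − 75)/(303 + 75) = 0.603
VSWR = (1 + 0.603)/(1 − 0.603)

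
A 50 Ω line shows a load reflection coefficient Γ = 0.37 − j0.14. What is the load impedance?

Z_L = Z_0·(1 + Γ)/(1 − Γ) = 50·(1.37 − j0.14)/(0.63 + j0.14)

Z_L ≈ 101 − j33.6 Ω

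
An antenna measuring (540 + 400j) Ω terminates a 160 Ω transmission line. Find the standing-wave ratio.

Γ = (Z_L − Z_0)/(Z_L + Z_0) = (380 + j400)/(700 + j400)
|Γ| = 552/806 = 0.684
VSWR = (1 + |Γ|)/(1 − |Γ|) = 1.68/0.316

VSWR ≈ 5.34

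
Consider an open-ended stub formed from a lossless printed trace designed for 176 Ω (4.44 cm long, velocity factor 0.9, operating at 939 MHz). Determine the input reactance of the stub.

λ = v/f = 0.9·c / 939 MHz = 0.288 m
βl = 2π·l/λ = 2π × 0.154 = 55.6°
tan(βl) = 1.46
For an open-ended stub, Z_in = −jZ_0·cot(βl) = −jZ_0/tan(βl)

X_in ≈ -121 Ω (capacitive)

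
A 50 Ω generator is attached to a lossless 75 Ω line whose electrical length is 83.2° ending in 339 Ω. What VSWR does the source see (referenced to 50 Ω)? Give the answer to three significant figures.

tan(βl) = 8.39
Z_in = Z_0·(Z_L + jZ_0·tanβl)/(Z_0 + jZ_L·tanβl) = 16.8 − j8.5 Ω
Γ_s = (Z_in − Z_s)/(Z_in + Z_s) = (-33.2 − j8.5)/(66.8 − j8.5), |Γ_s| = 0.509
VSWR = (1 + |Γ_s|)/(1 − |Γ_s|)

VSWR ≈ 3.07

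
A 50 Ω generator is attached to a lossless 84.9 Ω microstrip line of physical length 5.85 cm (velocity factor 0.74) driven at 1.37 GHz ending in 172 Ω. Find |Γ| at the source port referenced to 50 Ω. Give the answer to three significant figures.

λ = v/f = 0.74·c / 1.37 GHz = 0.162 m
βl = 2π·l/λ = 2π × 0.361 = 130°
tan(βl) = -1.19
Z_in = Z_0·(Z_L + jZ_0·tanβl)/(Z_0 + jZ_L·tanβl) = 60.9 + j46 Ω
Γ_s = (Z_in − Z_s)/(Z_in + Z_s) = (10.9 + j46)/(111 + j46), |Γ_s| = 0.393

|Γ| ≈ 0.393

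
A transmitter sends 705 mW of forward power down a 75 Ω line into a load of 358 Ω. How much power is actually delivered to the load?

P_delivered ≈ 404 mW

Γ = (358 − 75)/(358 + 75) = 0.654
|Γ|² = 0.427
P_refl = |Γ|²·P_inc = 301 mW, P_del = (1 − |Γ|²)·P_inc = 404 mW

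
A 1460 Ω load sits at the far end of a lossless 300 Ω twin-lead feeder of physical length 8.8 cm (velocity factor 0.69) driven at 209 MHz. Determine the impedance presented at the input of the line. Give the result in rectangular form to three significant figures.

Z_in ≈ 198 − j415 Ω

λ = v/f = 0.69·c / 209 MHz = 0.99 m
βl = 2π·l/λ = 2π × 0.0889 = 32°
tan(βl) = tan(32°) = 0.625
Z_in = Z_0·(Z_L + jZ_0·tanβl)/(Z_0 + jZ_L·tanβl)
     = 300·(1460 + j187)/(300 + j912)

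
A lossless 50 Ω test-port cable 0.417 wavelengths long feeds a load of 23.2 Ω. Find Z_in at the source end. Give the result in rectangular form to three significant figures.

Z_in ≈ 28.8 − j21 Ω

βl = 2π × 0.417 = 150°
tan(βl) = tan(150°) = -0.575
Z_in = Z_0·(Z_L + jZ_0·tanβl)/(Z_0 + jZ_L·tanβl)
     = 50·(23.2 − j28.7)/(50 − j13.3)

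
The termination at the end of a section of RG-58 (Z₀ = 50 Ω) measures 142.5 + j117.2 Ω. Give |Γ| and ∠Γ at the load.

Γ ≈ 0.662 ∠ 20.4°

Γ = (Z_L − Z_0)/(Z_L + Z_0) = (92.5 + j117.2)/(192.5 + j117.2)
|Γ| = 149/225 = 0.662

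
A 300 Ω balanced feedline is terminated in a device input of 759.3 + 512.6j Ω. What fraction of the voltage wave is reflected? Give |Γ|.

Γ = (Z_L − Z_0)/(Z_L + Z_0) = (459.3 + j512.6)/(1059 + j512.6)
|Γ| = 688/1180

|Γ| ≈ 0.585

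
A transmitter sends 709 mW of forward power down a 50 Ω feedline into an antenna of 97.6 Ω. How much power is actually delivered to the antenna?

P_delivered ≈ 635 mW

Γ = (97.6 − 50)/(97.6 + 50) = 0.322
|Γ|² = 0.104
P_refl = |Γ|²·P_inc = 73.7 mW, P_del = (1 − |Γ|²)·P_inc = 635 mW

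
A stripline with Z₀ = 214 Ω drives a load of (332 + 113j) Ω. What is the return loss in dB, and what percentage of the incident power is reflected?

Γ = (118 + j113)/(546 + j113), |Γ| = 0.293
RL = −20·log₁₀(0.293) = 10.7 dB
P_refl/P_inc = |Γ|² = 0.0859

RL ≈ 10.7 dB; 8.59% of incident power reflected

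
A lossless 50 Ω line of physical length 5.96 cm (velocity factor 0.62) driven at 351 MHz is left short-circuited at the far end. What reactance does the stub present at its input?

λ = v/f = 0.62·c / 351 MHz = 0.53 m
βl = 2π·l/λ = 2π × 0.112 = 40.5°
tan(βl) = 0.854
For a short-circuited stub, Z_in = jZ_0·tan(βl)

X_in ≈ 42.7 Ω (inductive)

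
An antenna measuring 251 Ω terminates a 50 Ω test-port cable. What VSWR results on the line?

Γ = (251 − 50)/(251 + 50) = 0.668
VSWR = (1 + 0.668)/(1 − 0.668)

VSWR ≈ 5.02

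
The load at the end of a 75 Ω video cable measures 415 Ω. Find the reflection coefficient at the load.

Γ = (Z_L − Z_0)/(Z_L + Z_0) = (415 − 75)/(415 + 75) = 340/490

Γ = 0.694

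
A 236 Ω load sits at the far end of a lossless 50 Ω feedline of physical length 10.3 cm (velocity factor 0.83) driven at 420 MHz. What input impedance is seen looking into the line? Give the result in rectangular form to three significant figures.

Z_in ≈ 13.3 − j24.5 Ω

λ = v/f = 0.83·c / 420 MHz = 0.593 m
βl = 2π·l/λ = 2π × 0.174 = 62.5°
tan(βl) = tan(62.5°) = 1.92
Z_in = Z_0·(Z_L + jZ_0·tanβl)/(Z_0 + jZ_L·tanβl)
     = 50·(236 + j96.2)/(50 + j454)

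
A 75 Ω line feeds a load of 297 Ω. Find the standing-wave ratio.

VSWR ≈ 3.96

For a purely resistive load, VSWR = R_L/Z_0 or Z_0/R_L (whichever > 1) = 297/75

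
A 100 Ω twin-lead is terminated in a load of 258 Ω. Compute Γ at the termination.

Γ = 0.441

Γ = (Z_L − Z_0)/(Z_L + Z_0) = (258 − 100)/(258 + 100) = 158/358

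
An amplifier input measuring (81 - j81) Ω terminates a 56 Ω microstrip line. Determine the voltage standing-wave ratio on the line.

Γ = (Z_L − Z_0)/(Z_L + Z_0) = (25 − j81)/(137 − j81)
|Γ| = 84.8/159 = 0.533
VSWR = (1 + |Γ|)/(1 − |Γ|) = 1.53/0.467

VSWR ≈ 3.28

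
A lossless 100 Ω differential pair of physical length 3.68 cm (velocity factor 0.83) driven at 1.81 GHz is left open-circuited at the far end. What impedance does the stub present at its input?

λ = v/f = 0.83·c / 1.81 GHz = 0.138 m
βl = 2π·l/λ = 2π × 0.268 = 96.3°
tan(βl) = -9.06
For an open-circuited stub, Z_in = −jZ_0·cot(βl) = −jZ_0/tan(βl)

Z_in ≈ +j11 Ω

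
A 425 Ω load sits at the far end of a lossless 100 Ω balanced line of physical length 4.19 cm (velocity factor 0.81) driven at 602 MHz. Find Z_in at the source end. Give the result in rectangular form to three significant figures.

Z_in ≈ 58.3 − j113 Ω

λ = v/f = 0.81·c / 602 MHz = 0.404 m
βl = 2π·l/λ = 2π × 0.104 = 37.4°
tan(βl) = tan(37.4°) = 0.764
Z_in = Z_0·(Z_L + jZ_0·tanβl)/(Z_0 + jZ_L·tanβl)
     = 100·(425 + j76.4)/(100 + j325)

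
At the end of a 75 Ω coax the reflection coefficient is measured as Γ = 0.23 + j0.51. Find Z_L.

Z_L = Z_0·(1 + Γ)/(1 − Γ) = 75·(1.23 + j0.51)/(0.77 − j0.51)

Z_L ≈ 60.4 + j89.7 Ω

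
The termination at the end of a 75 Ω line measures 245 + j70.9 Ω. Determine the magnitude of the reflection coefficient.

|Γ| ≈ 0.562

Γ = (Z_L − Z_0)/(Z_L + Z_0) = (170 + j70.9)/(320 + j70.9)
|Γ| = 184/328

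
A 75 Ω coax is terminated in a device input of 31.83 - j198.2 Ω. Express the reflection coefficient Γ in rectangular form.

Γ = (Z_L − Z_0)/(Z_L + Z_0) = (-43.17 − j198.2)/(106.8 − j198.2)

Γ ≈ 0.684 − j0.586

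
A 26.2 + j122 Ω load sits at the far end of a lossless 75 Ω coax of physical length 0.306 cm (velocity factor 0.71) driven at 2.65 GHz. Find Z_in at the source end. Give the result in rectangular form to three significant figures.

Z_in ≈ 74.8 + j222 Ω

λ = v/f = 0.71·c / 2.65 GHz = 0.0804 m
βl = 2π·l/λ = 2π × 0.0381 = 13.7°
tan(βl) = tan(13.7°) = 0.244
Z_in = Z_0·(Z_L + jZ_0·tanβl)/(Z_0 + jZ_L·tanβl)
     = 75·(26.2 + j140)/(45.2 + j6.39)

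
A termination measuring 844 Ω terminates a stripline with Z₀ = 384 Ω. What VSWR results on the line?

VSWR ≈ 2.2

Γ = (844 − 384)/(844 + 384) = 0.375
VSWR = (1 + 0.375)/(1 − 0.375)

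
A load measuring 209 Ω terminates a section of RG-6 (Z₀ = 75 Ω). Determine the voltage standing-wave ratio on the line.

For a purely resistive load, VSWR = R_L/Z_0 or Z_0/R_L (whichever > 1) = 209/75

VSWR ≈ 2.79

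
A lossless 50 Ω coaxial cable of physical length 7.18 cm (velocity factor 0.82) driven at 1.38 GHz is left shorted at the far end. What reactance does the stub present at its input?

λ = v/f = 0.82·c / 1.38 GHz = 0.178 m
βl = 2π·l/λ = 2π × 0.403 = 145°
tan(βl) = -0.7
For a shorted stub, Z_in = jZ_0·tan(βl)

X_in ≈ -35 Ω (capacitive)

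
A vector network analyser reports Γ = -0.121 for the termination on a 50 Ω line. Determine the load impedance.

Z_L = Z_0·(1 + Γ)/(1 − Γ) = 50·(0.879)/(1.12)

Z_L ≈ 39.2 Ω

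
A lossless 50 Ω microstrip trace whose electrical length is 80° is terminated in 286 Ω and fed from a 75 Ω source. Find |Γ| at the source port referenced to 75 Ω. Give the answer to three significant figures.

tan(βl) = 5.67
Z_in = Z_0·(Z_L + jZ_0·tanβl)/(Z_0 + jZ_L·tanβl) = 9 − j8.54 Ω
Γ_s = (Z_in − Z_s)/(Z_in + Z_s) = (-66 − j8.54)/(84 − j8.54), |Γ_s| = 0.788

|Γ| ≈ 0.788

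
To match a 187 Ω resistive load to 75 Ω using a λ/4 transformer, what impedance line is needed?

Z_qwt = √(Z_0·R_L) = √(75 × 187) = √14020

Z_qwt ≈ 118 Ω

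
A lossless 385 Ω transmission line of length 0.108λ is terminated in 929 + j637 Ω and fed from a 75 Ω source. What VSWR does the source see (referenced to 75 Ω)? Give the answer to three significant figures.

VSWR ≈ 15.4

βl = 2π × 0.108 = 38.9°
tan(βl) = 0.806
Z_in = Z_0·(Z_L + jZ_0·tanβl)/(Z_0 + jZ_L·tanβl) = 393 − j545 Ω
Γ_s = (Z_in − Z_s)/(Z_in + Z_s) = (318 − j545)/(468 − j545), |Γ_s| = 0.878
VSWR = (1 + |Γ_s|)/(1 − |Γ_s|)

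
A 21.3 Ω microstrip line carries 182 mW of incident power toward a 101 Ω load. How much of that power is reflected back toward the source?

Γ = (101 − 21.3)/(101 + 21.3) = 0.652
|Γ|² = 0.425
P_refl = |Γ|²·P_inc = 77.3 mW, P_del = (1 − |Γ|²)·P_inc = 105 mW

P_reflected ≈ 77.3 mW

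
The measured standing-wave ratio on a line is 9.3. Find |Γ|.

|Γ| = (S − 1)/(S + 1) = (9.3 − 1)/(9.3 + 1) = 8.3/10.3

|Γ| ≈ 0.806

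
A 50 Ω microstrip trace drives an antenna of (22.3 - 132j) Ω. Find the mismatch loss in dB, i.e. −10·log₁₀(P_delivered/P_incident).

Γ = (-27.7 − j132)/(72.3 − j132), |Γ| = 0.896
|Γ|² = 0.803, so P_del/P_inc = 1 − |Γ|² = 0.197
ML = −10·log₁₀(1 − |Γ|²)

mismatch loss ≈ 7.06 dB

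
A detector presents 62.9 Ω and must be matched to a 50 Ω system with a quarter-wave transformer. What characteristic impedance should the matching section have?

Z_qwt ≈ 56.1 Ω

Z_qwt = √(Z_0·R_L) = √(50 × 62.9) = √3145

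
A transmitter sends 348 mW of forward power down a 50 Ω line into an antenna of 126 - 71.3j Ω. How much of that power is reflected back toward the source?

|Γ| = |(76 − j71.3)/(176 − j71.3)| = 0.549
|Γ|² = 0.301
P_refl = |Γ|²·P_inc = 105 mW, P_del = (1 − |Γ|²)·P_inc = 243 mW

P_reflected ≈ 105 mW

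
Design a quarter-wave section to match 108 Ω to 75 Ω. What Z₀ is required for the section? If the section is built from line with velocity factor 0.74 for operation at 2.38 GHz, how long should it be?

Z_qwt = √(Z_0·R_L) = √(75 × 108) = √8100
λ = 0.74·c/f = 0.0933 m, so l = λ/4 = 0.0233 m

Z_qwt ≈ 90 Ω; length ≈ 2.33 cm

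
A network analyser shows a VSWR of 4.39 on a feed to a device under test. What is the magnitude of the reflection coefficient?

|Γ| = (S − 1)/(S + 1) = (4.39 − 1)/(4.39 + 1) = 3.39/5.39

|Γ| ≈ 0.629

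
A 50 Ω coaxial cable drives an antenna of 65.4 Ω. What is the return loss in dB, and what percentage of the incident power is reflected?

RL ≈ 17.5 dB; 1.78% of incident power reflected

Γ = (65.4 − 50)/(65.4 + 50) = 0.133
RL = −20·log₁₀(0.133) = 17.5 dB
P_refl/P_inc = |Γ|² = 0.0178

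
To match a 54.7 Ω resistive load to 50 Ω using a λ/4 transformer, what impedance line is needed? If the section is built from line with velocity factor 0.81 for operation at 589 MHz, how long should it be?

Z_qwt ≈ 52.3 Ω; length ≈ 10.3 cm

Z_qwt = √(Z_0·R_L) = √(50 × 54.7) = √2735
λ = 0.81·c/f = 0.413 m, so l = λ/4 = 0.103 m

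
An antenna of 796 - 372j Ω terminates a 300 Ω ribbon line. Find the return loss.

Γ = (496 − j372)/(1096 − j372), |Γ| = 0.536
RL = −20·log₁₀|Γ| = −20·log₁₀(0.536)

RL ≈ 5.42 dB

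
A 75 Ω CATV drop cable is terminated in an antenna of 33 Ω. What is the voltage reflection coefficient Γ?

Γ = -0.389

Γ = (Z_L − Z_0)/(Z_L + Z_0) = (33 − 75)/(33 + 75) = -42/108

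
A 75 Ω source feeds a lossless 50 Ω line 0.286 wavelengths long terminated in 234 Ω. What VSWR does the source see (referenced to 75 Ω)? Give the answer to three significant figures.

VSWR ≈ 6.83

βl = 2π × 0.286 = 103°
tan(βl) = -4.35
Z_in = Z_0·(Z_L + jZ_0·tanβl)/(Z_0 + jZ_L·tanβl) = 11.2 + j11 Ω
Γ_s = (Z_in − Z_s)/(Z_in + Z_s) = (-63.8 + j11)/(86.2 + j11), |Γ_s| = 0.745
VSWR = (1 + |Γ_s|)/(1 − |Γ_s|)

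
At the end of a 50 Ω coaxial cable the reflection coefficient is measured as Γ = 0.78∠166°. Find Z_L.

Z_L ≈ 6.27 + j6.04 Ω

Z_L = Z_0·(1 + Γ)/(1 − Γ) = 50·(0.243 + j0.189)/(1.76 − j0.189)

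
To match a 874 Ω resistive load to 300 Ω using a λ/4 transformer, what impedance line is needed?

Z_qwt ≈ 512 Ω

Z_qwt = √(Z_0·R_L) = √(300 × 874) = √262200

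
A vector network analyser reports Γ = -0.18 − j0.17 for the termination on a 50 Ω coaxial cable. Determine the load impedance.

Z_L ≈ 33 − j12 Ω

Z_L = Z_0·(1 + Γ)/(1 − Γ) = 50·(0.82 − j0.17)/(1.18 + j0.17)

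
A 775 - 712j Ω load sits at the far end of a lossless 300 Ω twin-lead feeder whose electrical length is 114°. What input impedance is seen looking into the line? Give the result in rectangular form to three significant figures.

tan(βl) = tan(114°) = -2.25
Z_in = Z_0·(Z_L + jZ_0·tanβl)/(Z_0 + jZ_L·tanβl)
     = 300·(775 − j1390)/(-1300 − j1740)

Z_in ≈ 89.4 + j200 Ω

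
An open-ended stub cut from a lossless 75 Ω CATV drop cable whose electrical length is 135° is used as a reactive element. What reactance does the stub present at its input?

tan(βl) = -1
For an open-ended stub, Z_in = −jZ_0·cot(βl) = −jZ_0/tan(βl)

X_in ≈ 75 Ω (inductive)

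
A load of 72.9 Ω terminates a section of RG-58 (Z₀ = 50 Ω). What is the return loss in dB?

Γ = (72.9 − 50)/(72.9 + 50) = 0.186
RL = −20·log₁₀|Γ| = −20·log₁₀(0.186)

RL ≈ 14.6 dB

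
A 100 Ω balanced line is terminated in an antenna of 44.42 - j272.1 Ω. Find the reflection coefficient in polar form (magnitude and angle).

Γ = (Z_L − Z_0)/(Z_L + Z_0) = (-55.58 − j272.1)/(144.4 − j272.1)
|Γ| = 278/308 = 0.902

Γ ≈ 0.902 ∠ -39.5°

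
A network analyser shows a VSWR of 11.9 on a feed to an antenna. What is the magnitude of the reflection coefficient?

|Γ| ≈ 0.845

|Γ| = (S − 1)/(S + 1) = (11.9 − 1)/(11.9 + 1) = 10.9/12.9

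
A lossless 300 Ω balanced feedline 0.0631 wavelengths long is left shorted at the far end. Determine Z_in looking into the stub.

βl = 2π × 0.0631 = 22.7°
tan(βl) = 0.419
For a shorted stub, Z_in = jZ_0·tan(βl)

Z_in ≈ +j126 Ω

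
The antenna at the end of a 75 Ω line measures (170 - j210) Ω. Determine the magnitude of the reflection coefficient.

Γ = (Z_L − Z_0)/(Z_L + Z_0) = (95 − j210)/(245 − j210)
|Γ| = 230/323

|Γ| ≈ 0.714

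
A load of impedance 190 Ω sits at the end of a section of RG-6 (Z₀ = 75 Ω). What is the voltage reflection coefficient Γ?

Γ = (Z_L − Z_0)/(Z_L + Z_0) = (190 − 75)/(190 + 75) = 115/265

Γ = 0.434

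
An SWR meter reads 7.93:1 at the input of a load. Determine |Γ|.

|Γ| = (S − 1)/(S + 1) = (7.93 − 1)/(7.93 + 1) = 6.93/8.93

|Γ| ≈ 0.776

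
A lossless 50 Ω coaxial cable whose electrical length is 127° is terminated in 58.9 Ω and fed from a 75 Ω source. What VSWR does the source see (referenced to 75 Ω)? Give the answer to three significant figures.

tan(βl) = -1.33
Z_in = Z_0·(Z_L + jZ_0·tanβl)/(Z_0 + jZ_L·tanβl) = 47.2 + j7.47 Ω
Γ_s = (Z_in − Z_s)/(Z_in + Z_s) = (-27.8 + j7.47)/(122 + j7.47), |Γ_s| = 0.235
VSWR = (1 + |Γ_s|)/(1 − |Γ_s|)

VSWR ≈ 1.61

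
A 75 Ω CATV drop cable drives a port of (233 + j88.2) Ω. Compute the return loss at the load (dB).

Γ = (158 + j88.2)/(308 + j88.2), |Γ| = 0.565
RL = −20·log₁₀|Γ| = −20·log₁₀(0.565)

RL ≈ 4.96 dB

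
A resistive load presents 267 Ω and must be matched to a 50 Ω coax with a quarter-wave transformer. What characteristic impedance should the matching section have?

Z_qwt ≈ 116 Ω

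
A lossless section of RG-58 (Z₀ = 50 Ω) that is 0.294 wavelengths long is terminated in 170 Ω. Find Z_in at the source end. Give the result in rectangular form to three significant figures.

Z_in ≈ 15.8 + j12.9 Ω

βl = 2π × 0.294 = 106°
tan(βl) = tan(106°) = -3.52
Z_in = Z_0·(Z_L + jZ_0·tanβl)/(Z_0 + jZ_L·tanβl)
     = 50·(170 − j176)/(50 − j599)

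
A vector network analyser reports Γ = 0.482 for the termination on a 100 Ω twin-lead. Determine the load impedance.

Z_L ≈ 286 Ω

Z_L = Z_0·(1 + Γ)/(1 − Γ) = 100·(1.48)/(0.518)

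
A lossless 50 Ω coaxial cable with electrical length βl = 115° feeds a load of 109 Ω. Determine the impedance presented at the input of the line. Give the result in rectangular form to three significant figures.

tan(βl) = tan(115°) = -2.14
Z_in = Z_0·(Z_L + jZ_0·tanβl)/(Z_0 + jZ_L·tanβl)
     = 50·(109 − j107)/(50 − j234)

Z_in ≈ 26.7 + j17.6 Ω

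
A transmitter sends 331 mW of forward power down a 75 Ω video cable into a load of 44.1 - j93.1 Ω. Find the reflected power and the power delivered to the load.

P_reflected ≈ 139 mW; P_delivered ≈ 192 mW

|Γ| = |(-30.9 − j93.1)/(119.1 − j93.1)| = 0.649
|Γ|² = 0.421
P_refl = |Γ|²·P_inc = 139 mW, P_del = (1 − |Γ|²)·P_inc = 192 mW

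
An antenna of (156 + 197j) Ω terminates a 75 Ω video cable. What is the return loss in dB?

RL ≈ 3.08 dB

Γ = (81 + j197)/(231 + j197), |Γ| = 0.702
RL = −20·log₁₀|Γ| = −20·log₁₀(0.702)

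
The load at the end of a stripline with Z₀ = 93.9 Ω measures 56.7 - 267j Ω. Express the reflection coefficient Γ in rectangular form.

Γ ≈ 0.699 − j0.534

Γ = (Z_L − Z_0)/(Z_L + Z_0) = (-37.2 − j267)/(150.6 − j267)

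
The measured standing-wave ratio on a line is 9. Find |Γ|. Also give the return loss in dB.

|Γ| ≈ 0.8; return loss ≈ 1.94 dB

|Γ| = (S − 1)/(S + 1) = (9 − 1)/(9 + 1) = 8/10
RL = −20·log₁₀|Γ| = −20·log₁₀(0.8)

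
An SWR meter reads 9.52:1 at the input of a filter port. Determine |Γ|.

|Γ| ≈ 0.81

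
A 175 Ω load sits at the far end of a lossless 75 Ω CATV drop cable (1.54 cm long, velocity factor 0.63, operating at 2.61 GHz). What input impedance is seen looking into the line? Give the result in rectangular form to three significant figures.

λ = v/f = 0.63·c / 2.61 GHz = 0.0724 m
βl = 2π·l/λ = 2π × 0.213 = 76.6°
tan(βl) = tan(76.6°) = 4.18
Z_in = Z_0·(Z_L + jZ_0·tanβl)/(Z_0 + jZ_L·tanβl)
     = 75·(175 + j314)/(75 + j732)

Z_in ≈ 33.6 − j14.5 Ω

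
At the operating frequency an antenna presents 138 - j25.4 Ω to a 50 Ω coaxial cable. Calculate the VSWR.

Γ = (Z_L − Z_0)/(Z_L + Z_0) = (88 − j25.4)/(188 − j25.4)
|Γ| = 91.6/190 = 0.483
VSWR = (1 + |Γ|)/(1 − |Γ|) = 1.48/0.517

VSWR ≈ 2.87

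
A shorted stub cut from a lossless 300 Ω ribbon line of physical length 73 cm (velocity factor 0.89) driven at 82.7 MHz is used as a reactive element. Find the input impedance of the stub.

λ = v/f = 0.89·c / 82.7 MHz = 3.23 m
βl = 2π·l/λ = 2π × 0.226 = 81.4°
tan(βl) = 6.61
For a shorted stub, Z_in = jZ_0·tan(βl)

Z_in ≈ +j1980 Ω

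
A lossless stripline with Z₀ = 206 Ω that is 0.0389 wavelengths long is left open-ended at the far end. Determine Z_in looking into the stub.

βl = 2π × 0.0389 = 14°
tan(βl) = 0.249
For an open-ended stub, Z_in = −jZ_0·cot(βl) = −jZ_0/tan(βl)

Z_in ≈ −j826 Ω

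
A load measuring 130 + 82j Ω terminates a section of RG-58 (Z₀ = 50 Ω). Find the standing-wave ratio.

VSWR ≈ 3.75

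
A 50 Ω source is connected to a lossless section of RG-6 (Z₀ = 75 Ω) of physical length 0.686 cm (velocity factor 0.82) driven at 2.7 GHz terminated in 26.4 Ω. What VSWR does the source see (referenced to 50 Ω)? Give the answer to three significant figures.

λ = v/f = 0.82·c / 2.7 GHz = 0.0911 m
βl = 2π·l/λ = 2π × 0.0753 = 27.1°
tan(βl) = 0.512
Z_in = Z_0·(Z_L + jZ_0·tanβl)/(Z_0 + jZ_L·tanβl) = 32.3 + j32.6 Ω
Γ_s = (Z_in − Z_s)/(Z_in + Z_s) = (-17.7 + j32.6)/(82.3 + j32.6), |Γ_s| = 0.419
VSWR = (1 + |Γ_s|)/(1 − |Γ_s|)

VSWR ≈ 2.44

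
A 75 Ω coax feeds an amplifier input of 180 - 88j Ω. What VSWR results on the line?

Γ = (Z_L − Z_0)/(Z_L + Z_0) = (105 − j88)/(255 − j88)
|Γ| = 137/270 = 0.508
VSWR = (1 + |Γ|)/(1 − |Γ|) = 1.51/0.492

VSWR ≈ 3.06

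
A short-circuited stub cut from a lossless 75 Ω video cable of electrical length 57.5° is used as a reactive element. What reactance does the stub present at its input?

X_in ≈ 118 Ω (inductive)

tan(βl) = 1.57
For a short-circuited stub, Z_in = jZ_0·tan(βl)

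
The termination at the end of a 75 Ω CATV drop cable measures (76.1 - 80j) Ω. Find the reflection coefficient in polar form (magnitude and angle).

Γ ≈ 0.468 ∠ -61.3°

Γ = (Z_L − Z_0)/(Z_L + Z_0) = (1.1 − j80)/(151.1 − j80)
|Γ| = 80/171 = 0.468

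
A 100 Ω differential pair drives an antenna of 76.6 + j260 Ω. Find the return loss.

Γ = (-23.4 + j260)/(176.6 + j260), |Γ| = 0.831
RL = −20·log₁₀|Γ| = −20·log₁₀(0.831)

RL ≈ 1.61 dB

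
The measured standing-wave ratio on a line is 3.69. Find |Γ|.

|Γ| = (S − 1)/(S + 1) = (3.69 − 1)/(3.69 + 1) = 2.69/4.69

|Γ| ≈ 0.574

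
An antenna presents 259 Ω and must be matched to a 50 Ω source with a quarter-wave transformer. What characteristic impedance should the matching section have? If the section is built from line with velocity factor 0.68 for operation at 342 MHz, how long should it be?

Z_qwt ≈ 114 Ω; length ≈ 14.9 cm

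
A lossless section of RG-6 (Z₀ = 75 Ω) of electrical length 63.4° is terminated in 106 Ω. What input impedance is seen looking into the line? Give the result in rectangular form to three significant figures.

Z_in ≈ 59 − j16.7 Ω

tan(βl) = tan(63.4°) = 2
Z_in = Z_0·(Z_L + jZ_0·tanβl)/(Z_0 + jZ_L·tanβl)
     = 75·(106 + j150)/(75 + j212)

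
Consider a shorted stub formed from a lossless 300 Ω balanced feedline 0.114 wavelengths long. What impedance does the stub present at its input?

Z_in ≈ +j261 Ω

βl = 2π × 0.114 = 41°
tan(βl) = 0.871
For a shorted stub, Z_in = jZ_0·tan(βl)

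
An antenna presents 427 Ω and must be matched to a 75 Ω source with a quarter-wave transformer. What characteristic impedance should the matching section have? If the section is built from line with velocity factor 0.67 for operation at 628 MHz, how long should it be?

Z_qwt = √(Z_0·R_L) = √(75 × 427) = √32020
λ = 0.67·c/f = 0.32 m, so l = λ/4 = 0.08 m

Z_qwt ≈ 179 Ω; length ≈ 8 cm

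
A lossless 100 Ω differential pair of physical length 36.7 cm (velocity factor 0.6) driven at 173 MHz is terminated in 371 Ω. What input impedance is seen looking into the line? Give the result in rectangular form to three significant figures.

λ = v/f = 0.6·c / 173 MHz = 1.04 m
βl = 2π·l/λ = 2π × 0.353 = 127°
tan(βl) = tan(127°) = -1.33
Z_in = Z_0·(Z_L + jZ_0·tanβl)/(Z_0 + jZ_L·tanβl)
     = 100·(371 − j133)/(100 − j493)

Z_in ≈ 40.6 + j67.1 Ω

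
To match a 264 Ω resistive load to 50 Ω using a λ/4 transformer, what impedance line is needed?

Z_qwt = √(Z_0·R_L) = √(50 × 264) = √13200

Z_qwt ≈ 115 Ω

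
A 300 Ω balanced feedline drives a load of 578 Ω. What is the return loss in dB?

Γ = (578 − 300)/(578 + 300) = 0.317
RL = −20·log₁₀|Γ| = −20·log₁₀(0.317)

RL ≈ 9.99 dB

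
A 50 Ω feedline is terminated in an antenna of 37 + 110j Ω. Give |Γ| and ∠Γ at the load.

Γ ≈ 0.79 ∠ 45.1°

Γ = (Z_L − Z_0)/(Z_L + Z_0) = (-13 + j110)/(87 + j110)
|Γ| = 111/140 = 0.79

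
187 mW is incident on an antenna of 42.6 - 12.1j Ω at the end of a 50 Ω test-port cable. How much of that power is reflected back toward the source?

P_reflected ≈ 4.31 mW

|Γ| = |(-7.4 − j12.1)/(92.6 − j12.1)| = 0.152
|Γ|² = 0.0231
P_refl = |Γ|²·P_inc = 4.31 mW, P_del = (1 − |Γ|²)·P_inc = 183 mW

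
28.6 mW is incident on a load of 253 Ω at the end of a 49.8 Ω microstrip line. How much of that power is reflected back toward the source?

P_reflected ≈ 12.9 mW

Γ = (253 − 49.8)/(253 + 49.8) = 0.671
|Γ|² = 0.45
P_refl = |Γ|²·P_inc = 12.9 mW, P_del = (1 − |Γ|²)·P_inc = 15.7 mW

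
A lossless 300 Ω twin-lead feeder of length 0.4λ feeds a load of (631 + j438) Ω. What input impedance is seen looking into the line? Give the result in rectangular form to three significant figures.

βl = 2π × 0.4 = 144°
tan(βl) = tan(144°) = -0.727
Z_in = Z_0·(Z_L + jZ_0·tanβl)/(Z_0 + jZ_L·tanβl)
     = 300·(631 + j220)/(618 − j458)

Z_in ≈ 146 + j215 Ω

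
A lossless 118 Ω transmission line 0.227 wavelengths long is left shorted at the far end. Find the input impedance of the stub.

βl = 2π × 0.227 = 81.7°
tan(βl) = 6.87
For a shorted stub, Z_in = jZ_0·tan(βl)

Z_in ≈ +j811 Ω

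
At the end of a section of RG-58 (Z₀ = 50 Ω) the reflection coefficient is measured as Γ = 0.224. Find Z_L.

Z_L = Z_0·(1 + Γ)/(1 − Γ) = 50·(1.22)/(0.776)

Z_L ≈ 78.9 Ω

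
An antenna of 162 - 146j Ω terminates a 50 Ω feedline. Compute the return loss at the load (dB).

RL ≈ 2.92 dB

Γ = (112 − j146)/(212 − j146), |Γ| = 0.715
RL = −20·log₁₀|Γ| = −20·log₁₀(0.715)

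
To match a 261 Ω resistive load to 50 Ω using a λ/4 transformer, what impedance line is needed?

Z_qwt ≈ 114 Ω

Z_qwt = √(Z_0·R_L) = √(50 × 261) = √13050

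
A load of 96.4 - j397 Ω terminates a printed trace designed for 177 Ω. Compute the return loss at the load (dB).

Γ = (-80.6 − j397)/(273.4 − j397), |Γ| = 0.84
RL = −20·log₁₀|Γ| = −20·log₁₀(0.84)

RL ≈ 1.51 dB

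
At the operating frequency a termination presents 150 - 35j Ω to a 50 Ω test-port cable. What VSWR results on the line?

Γ = (Z_L − Z_0)/(Z_L + Z_0) = (100 − j35)/(200 − j35)
|Γ| = 106/203 = 0.522
VSWR = (1 + |Γ|)/(1 − |Γ|) = 1.52/0.478

VSWR ≈ 3.18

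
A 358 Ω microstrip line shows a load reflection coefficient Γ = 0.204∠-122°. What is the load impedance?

Z_L ≈ 273 − j98.5 Ω

Z_L = Z_0·(1 + Γ)/(1 − Γ) = 358·(0.892 − j0.173)/(1.11 + j0.173)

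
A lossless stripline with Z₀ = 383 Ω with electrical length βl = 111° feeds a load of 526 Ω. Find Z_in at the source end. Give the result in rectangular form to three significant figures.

tan(βl) = tan(111°) = -2.61
Z_in = Z_0·(Z_L + jZ_0·tanβl)/(Z_0 + jZ_L·tanβl)
     = 383·(526 − j998)/(383 − j1370)

Z_in ≈ 297 + j64.1 Ω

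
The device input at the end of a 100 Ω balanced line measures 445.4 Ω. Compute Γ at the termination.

Γ = 0.633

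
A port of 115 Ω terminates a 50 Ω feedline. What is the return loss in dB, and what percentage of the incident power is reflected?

RL ≈ 8.09 dB; 15.5% of incident power reflected

Γ = (115 − 50)/(115 + 50) = 0.394
RL = −20·log₁₀(0.394) = 8.09 dB
P_refl/P_inc = |Γ|² = 0.155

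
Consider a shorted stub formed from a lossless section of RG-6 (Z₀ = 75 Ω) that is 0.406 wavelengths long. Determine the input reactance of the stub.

βl = 2π × 0.406 = 146°
tan(βl) = -0.67
For a shorted stub, Z_in = jZ_0·tan(βl)

X_in ≈ -50.3 Ω (capacitive)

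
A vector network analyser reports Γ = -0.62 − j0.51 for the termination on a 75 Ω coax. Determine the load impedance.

Z_L ≈ 9.24 − j26.5 Ω

Z_L = Z_0·(1 + Γ)/(1 − Γ) = 75·(0.38 − j0.51)/(1.62 + j0.51)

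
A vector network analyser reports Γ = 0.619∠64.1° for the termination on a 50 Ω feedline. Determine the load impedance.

Z_L ≈ 36.6 + j66.1 Ω

Z_L = Z_0·(1 + Γ)/(1 − Γ) = 50·(1.27 + j0.557)/(0.73 − j0.557)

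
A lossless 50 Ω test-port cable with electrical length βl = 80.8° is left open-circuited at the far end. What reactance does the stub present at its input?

tan(βl) = 6.17
For an open-circuited stub, Z_in = −jZ_0·cot(βl) = −jZ_0/tan(βl)

X_in ≈ -8.1 Ω (capacitive)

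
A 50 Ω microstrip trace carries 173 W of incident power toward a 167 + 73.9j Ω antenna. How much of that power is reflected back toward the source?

|Γ| = |(117 + j73.9)/(217 + j73.9)| = 0.604
|Γ|² = 0.364
P_refl = |Γ|²·P_inc = 63 W, P_del = (1 − |Γ|²)·P_inc = 110 W

P_reflected ≈ 63 W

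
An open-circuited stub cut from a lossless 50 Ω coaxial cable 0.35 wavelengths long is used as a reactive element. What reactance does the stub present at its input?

βl = 2π × 0.35 = 126°
tan(βl) = -1.38
For an open-circuited stub, Z_in = −jZ_0·cot(βl) = −jZ_0/tan(βl)

X_in ≈ 36.3 Ω (inductive)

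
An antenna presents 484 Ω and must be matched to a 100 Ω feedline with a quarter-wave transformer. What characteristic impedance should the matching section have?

Z_qwt ≈ 220 Ω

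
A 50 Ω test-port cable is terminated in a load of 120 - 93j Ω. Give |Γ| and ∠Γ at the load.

Γ ≈ 0.601 ∠ -24.4°

Γ = (Z_L − Z_0)/(Z_L + Z_0) = (70 − j93)/(170 − j93)
|Γ| = 116/194 = 0.601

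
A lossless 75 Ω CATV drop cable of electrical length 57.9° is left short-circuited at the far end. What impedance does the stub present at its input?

tan(βl) = 1.59
For a short-circuited stub, Z_in = jZ_0·tan(βl)

Z_in ≈ +j120 Ω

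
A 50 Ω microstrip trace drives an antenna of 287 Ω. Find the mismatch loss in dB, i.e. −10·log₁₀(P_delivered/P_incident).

Γ = (287 − 50)/(287 + 50) = 0.703
|Γ|² = 0.495, so P_del/P_inc = 1 − |Γ|² = 0.505
ML = −10·log₁₀(1 − |Γ|²)

mismatch loss ≈ 2.96 dB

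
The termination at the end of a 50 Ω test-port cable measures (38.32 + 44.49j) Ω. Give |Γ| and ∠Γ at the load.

Γ ≈ 0.465 ∠ 78°

Γ = (Z_L − Z_0)/(Z_L + Z_0) = (-11.68 + j44.49)/(88.32 + j44.49)
|Γ| = 46/98.9 = 0.465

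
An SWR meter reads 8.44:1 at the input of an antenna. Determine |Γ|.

|Γ| = (S − 1)/(S + 1) = (8.44 − 1)/(8.44 + 1) = 7.44/9.44

|Γ| ≈ 0.788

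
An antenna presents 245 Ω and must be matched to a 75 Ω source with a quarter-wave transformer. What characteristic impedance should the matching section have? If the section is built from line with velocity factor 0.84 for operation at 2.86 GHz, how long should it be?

Z_qwt = √(Z_0·R_L) = √(75 × 245) = √18380
λ = 0.84·c/f = 0.0881 m, so l = λ/4 = 0.022 m

Z_qwt ≈ 136 Ω; length ≈ 2.2 cm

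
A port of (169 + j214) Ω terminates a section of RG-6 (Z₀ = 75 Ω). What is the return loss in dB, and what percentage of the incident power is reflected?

RL ≈ 2.85 dB; 51.9% of incident power reflected

Γ = (94 + j214)/(244 + j214), |Γ| = 0.72
RL = −20·log₁₀(0.72) = 2.85 dB
P_refl/P_inc = |Γ|² = 0.519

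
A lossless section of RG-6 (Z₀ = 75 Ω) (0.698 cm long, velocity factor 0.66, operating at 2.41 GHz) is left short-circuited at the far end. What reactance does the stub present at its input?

X_in ≈ 44.3 Ω (inductive)

λ = v/f = 0.66·c / 2.41 GHz = 0.0822 m
βl = 2π·l/λ = 2π × 0.085 = 30.6°
tan(βl) = 0.591
For a short-circuited stub, Z_in = jZ_0·tan(βl)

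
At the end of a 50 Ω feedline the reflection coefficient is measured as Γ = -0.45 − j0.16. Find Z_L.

Z_L ≈ 18.1 − j7.52 Ω

Z_L = Z_0·(1 + Γ)/(1 − Γ) = 50·(0.55 − j0.16)/(1.45 + j0.16)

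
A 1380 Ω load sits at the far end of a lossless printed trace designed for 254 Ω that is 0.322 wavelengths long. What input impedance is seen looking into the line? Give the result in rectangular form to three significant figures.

βl = 2π × 0.322 = 116°
tan(βl) = tan(116°) = -2.06
Z_in = Z_0·(Z_L + jZ_0·tanβl)/(Z_0 + jZ_L·tanβl)
     = 254·(1380 − j523)/(254 − j2840)

Z_in ≈ 57.3 + j118 Ω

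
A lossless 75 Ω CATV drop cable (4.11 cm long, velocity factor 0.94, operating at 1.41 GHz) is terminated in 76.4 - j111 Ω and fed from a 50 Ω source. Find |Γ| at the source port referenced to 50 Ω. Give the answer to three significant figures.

|Γ| ≈ 0.461

λ = v/f = 0.94·c / 1.41 GHz = 0.2 m
βl = 2π·l/λ = 2π × 0.205 = 74°
tan(βl) = 3.48
Z_in = Z_0·(Z_L + jZ_0·tanβl)/(Z_0 + jZ_L·tanβl) = 19.9 + j12.9 Ω
Γ_s = (Z_in − Z_s)/(Z_in + Z_s) = (-30.1 + j12.9)/(69.9 + j12.9), |Γ_s| = 0.461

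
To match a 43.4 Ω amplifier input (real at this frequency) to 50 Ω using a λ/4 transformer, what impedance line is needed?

Z_qwt ≈ 46.6 Ω

Z_qwt = √(Z_0·R_L) = √(50 × 43.4) = √2170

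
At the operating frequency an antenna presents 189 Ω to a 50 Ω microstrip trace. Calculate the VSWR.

Γ = (189 − 50)/(189 + 50) = 0.582
VSWR = (1 + 0.582)/(1 − 0.582)

VSWR ≈ 3.78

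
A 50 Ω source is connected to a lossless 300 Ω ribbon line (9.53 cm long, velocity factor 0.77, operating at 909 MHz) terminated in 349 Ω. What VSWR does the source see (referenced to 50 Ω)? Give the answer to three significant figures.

λ = v/f = 0.77·c / 909 MHz = 0.254 m
βl = 2π·l/λ = 2π × 0.375 = 135°
tan(βl) = -1
Z_in = Z_0·(Z_L + jZ_0·tanβl)/(Z_0 + jZ_L·tanβl) = 297 + j45 Ω
Γ_s = (Z_in − Z_s)/(Z_in + Z_s) = (247 + j45)/(347 + j45), |Γ_s| = 0.717
VSWR = (1 + |Γ_s|)/(1 − |Γ_s|)

VSWR ≈ 6.07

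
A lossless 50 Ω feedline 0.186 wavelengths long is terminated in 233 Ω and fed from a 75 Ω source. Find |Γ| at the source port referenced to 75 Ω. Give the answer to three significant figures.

|Γ| ≈ 0.73

βl = 2π × 0.186 = 67°
tan(βl) = 2.35
Z_in = Z_0·(Z_L + jZ_0·tanβl)/(Z_0 + jZ_L·tanβl) = 12.6 − j20.1 Ω
Γ_s = (Z_in − Z_s)/(Z_in + Z_s) = (-62.4 − j20.1)/(87.6 − j20.1), |Γ_s| = 0.73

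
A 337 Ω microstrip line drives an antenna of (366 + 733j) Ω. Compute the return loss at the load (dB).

Γ = (29 + j733)/(703 + j733), |Γ| = 0.722
RL = −20·log₁₀|Γ| = −20·log₁₀(0.722)

RL ≈ 2.83 dB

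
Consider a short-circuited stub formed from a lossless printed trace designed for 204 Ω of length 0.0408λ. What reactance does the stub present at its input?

X_in ≈ 53.5 Ω (inductive)

βl = 2π × 0.0408 = 14.7°
tan(βl) = 0.262
For a short-circuited stub, Z_in = jZ_0·tan(βl)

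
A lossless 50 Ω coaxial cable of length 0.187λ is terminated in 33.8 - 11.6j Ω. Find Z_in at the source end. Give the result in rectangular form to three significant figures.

Z_in ≈ 45.2 + j22.5 Ω

βl = 2π × 0.187 = 67.3°
tan(βl) = tan(67.3°) = 2.39
Z_in = Z_0·(Z_L + jZ_0·tanβl)/(Z_0 + jZ_L·tanβl)
     = 50·(33.8 + j108)/(77.8 + j80.9)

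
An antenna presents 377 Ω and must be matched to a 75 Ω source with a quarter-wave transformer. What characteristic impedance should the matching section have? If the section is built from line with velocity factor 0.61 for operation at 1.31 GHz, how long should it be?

Z_qwt = √(Z_0·R_L) = √(75 × 377) = √28280
λ = 0.61·c/f = 0.14 m, so l = λ/4 = 0.0349 m

Z_qwt ≈ 168 Ω; length ≈ 3.49 cm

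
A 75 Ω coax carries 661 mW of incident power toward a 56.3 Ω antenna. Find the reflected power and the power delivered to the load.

P_reflected ≈ 13.4 mW; P_delivered ≈ 648 mW

Γ = (56.3 − 75)/(56.3 + 75) = -0.142
|Γ|² = 0.0203
P_refl = |Γ|²·P_inc = 13.4 mW, P_del = (1 − |Γ|²)·P_inc = 648 mW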